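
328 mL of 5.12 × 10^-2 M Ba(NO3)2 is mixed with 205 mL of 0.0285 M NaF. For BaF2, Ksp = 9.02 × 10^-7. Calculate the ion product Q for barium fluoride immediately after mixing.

Total volume = 328 + 205 = 533 mL.
[Ba^2+] = 5.12 × 10^-2 × (328/533) = 3.151 x 10^-2 M
[F^-] = 2.85 × 10^-2 × (205/533) = 1.096 × 10^-2 M
BaF2(s) <=> Ba^2+ + 2 F^-, so Q = [Ba^2+][F^-]^2
Q = (3.151 × 10^-2)(1.096 × 10^-2)^2 = 3.79 × 10^-6
Q > Ksp, so BaF2 will precipitate.

3.79 x 10^-6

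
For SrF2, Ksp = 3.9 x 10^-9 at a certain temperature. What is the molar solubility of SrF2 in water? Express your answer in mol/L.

SrF2(s) ⇌ Sr^2+ + 2 F^-
Ksp = [Sr^2+][F^-]^2
Let s = molar solubility. Then [Sr^2+] = s and [F^-] = 2s.
Ksp = s(2s)^2 = 4s^3
s = (3.9 x 10^-9 / 4)^(1/3) = 9.9 × 10^-4 M

9.9e-4 M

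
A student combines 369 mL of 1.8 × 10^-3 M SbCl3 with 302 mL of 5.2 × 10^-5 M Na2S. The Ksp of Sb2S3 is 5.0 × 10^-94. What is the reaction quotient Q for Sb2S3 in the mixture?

1.3 × 10^-20

Total volume = 369 + 302 = 671 mL.
[Sb^3+] = 1.8 x 10^-3 × (369/671) = 9.90 × 10^-4 M
[S^2-] = 5.2 × 10^-5 × (302/671) = 2.34 × 10^-5 M
Sb2S3(s) ⇌ 2 Sb^3+(aq) + 3 S^2-(aq), so Q = [Sb^3+]^2[S^2-]^3
Q = (9.90 × 10^-4)^2(2.34 × 10^-5)^3 = 1.3 × 10^-20
Q > Ksp, so Sb2S3 will precipitate.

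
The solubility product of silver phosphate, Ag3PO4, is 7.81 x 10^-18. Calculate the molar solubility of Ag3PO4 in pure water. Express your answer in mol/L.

Ag3PO4(s) <=> 3 Ag^+(aq) + PO4^3-(aq)
Ksp = [Ag^+]^3[PO4^3-]
If s mol/L of Ag3PO4 dissolves, [Ag^+] = 3s and [PO4^3-] = s.
Substituting: Ksp = (3s)^3s = 27s^4
s = (7.81 x 10^-18 / 27)^(1/4) = 2.32 x 10^-5 M

s = 2.32e-5 M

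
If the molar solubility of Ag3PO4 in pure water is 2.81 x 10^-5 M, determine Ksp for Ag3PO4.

1.68e-17

Ag3PO4(s) <=> 3 Ag^+ + PO4^3-
If s mol/L of Ag3PO4 dissolves, [Ag^+] = 3s and [PO4^3-] = s.
Ksp = [Ag^+]^3[PO4^3-]
Substituting: Ksp = (3s)^3s = 27s^4
With s = 2.81 × 10^-5: Ksp = 1.68 × 10^-17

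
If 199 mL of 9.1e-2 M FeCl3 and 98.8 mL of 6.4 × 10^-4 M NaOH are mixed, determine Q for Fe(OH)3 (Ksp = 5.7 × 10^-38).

5.8e-13

Total volume = 199 + 98.8 = 297.8 mL.
[Fe^3+] = 9.1 × 10^-2 × (199/297.8) = 6.08 x 10^-2 M
[OH^-] = 6.4 × 10^-4 × (98.8/297.8) = 2.12 × 10^-4 M
Fe(OH)3(s) ⇌ Fe^3+ + 3 OH^-, so Q = [Fe^3+][OH^-]^3
Q = (6.08 × 10^-2)(2.12 × 10^-4)^3 = 5.8 x 10^-13
Q > Ksp, so Fe(OH)3 will precipitate.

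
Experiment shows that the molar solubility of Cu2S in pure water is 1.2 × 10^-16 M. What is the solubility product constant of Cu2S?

Cu2S(s) <=> 2 Cu^+(aq) + S^2-(aq)
If s mol/L of Cu2S dissolves, [Cu^+] = 2s and [S^2-] = s.
Ksp = [Cu^+]^2[S^2-]
So Ksp = (2s)^2 × s = 4s^3
With s = 1.2 × 10^-16: Ksp = 6.9 × 10^-48

Ksp ≈ 6.9 × 10^-48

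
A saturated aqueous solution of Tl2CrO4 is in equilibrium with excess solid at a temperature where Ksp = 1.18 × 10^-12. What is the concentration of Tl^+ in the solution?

Tl2CrO4(s) ⇌ 2 Tl^+ + CrO4^2-
Ksp = [Tl^+]^2[CrO4^2-]
Let s = molar solubility. Then [Tl^+] = 2s and [CrO4^2-] = s.
Ksp = (2s)^2s = 4s^3
s^3 = 1.18 × 10^-12 / 4, so s = 6.657 x 10^-5 M
[Tl^+] = 2s = 1.33 × 10^-4 M

1.33 x 10^-4 M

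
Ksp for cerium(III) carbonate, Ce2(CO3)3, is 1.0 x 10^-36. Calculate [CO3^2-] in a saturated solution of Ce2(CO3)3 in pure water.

[CO3^2-] = 7.4 x 10^-8 M

Ce2(CO3)3(s) ⇌ 2 Ce^3+(aq) + 3 CO3^2-(aq)
Ksp = [Ce^3+]^2[CO3^2-]^3
If s mol/L of Ce2(CO3)3 dissolves, [Ce^3+] = 2s and [CO3^2-] = 3s.
So Ksp = (2s)^2 × (3s)^3 = 108s^5
Solving, s = (1.0 x 10^-36/108)^(1/5) = 2.47 x 10^-8 M
[CO3^2-] = 3s = 7.4 × 10^-8 M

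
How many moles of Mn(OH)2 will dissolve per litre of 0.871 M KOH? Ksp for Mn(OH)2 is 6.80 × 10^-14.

Mn(OH)2(s) ⇌ Mn^2+ + 2 OH^-
Ksp = [Mn^2+][OH^-]^2
If s mol/L dissolves here, [Mn^2+] = s, [OH^-] = 0.871 + 2s ≈ 0.871 (Ksp is small, so little additional dissolves).
Ksp ≈ s × (0.871)^2
s = 8.96 × 10^-14 M
Check: 2s = 1.8 × 10^-13 ≪ 0.871, so the approximation is valid.

s = 8.96 × 10^-14 M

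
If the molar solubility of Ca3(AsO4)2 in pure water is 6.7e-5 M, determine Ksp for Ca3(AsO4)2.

Ca3(AsO4)2(s) ⇌ 3 Ca^2+(aq) + 2 AsO4^3-(aq)
With molar solubility s: [Ca^2+] = 3s, [AsO4^3-] = 2s.
Ksp = [Ca^2+]^3[AsO4^3-]^2
So Ksp = (3s)^3 × (2s)^2 = 108s^5
With s = 6.7 x 10^-5: Ksp = 1.5 × 10^-19

1.5e-19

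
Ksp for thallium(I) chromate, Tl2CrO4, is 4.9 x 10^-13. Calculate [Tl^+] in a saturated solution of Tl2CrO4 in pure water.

[Tl^+] ≈ 9.9e-5 M

Tl2CrO4(s) <=> 2 Tl^+(aq) + CrO4^2-(aq)
Ksp = [Tl^+]^2[CrO4^2-]
With molar solubility s: [Tl^+] = 2s, [CrO4^2-] = s.
Ksp = (2s)^2s = 4s^3
Solving, s = (4.9 x 10^-13/4)^(1/3) = 4.97 × 10^-5 M
[Tl^+] = 2s = 9.9 × 10^-5 M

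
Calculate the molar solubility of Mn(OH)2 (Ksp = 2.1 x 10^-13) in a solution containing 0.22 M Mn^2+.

s ≈ 4.9 × 10^-7 M

Mn(OH)2(s) <=> Mn^2+ + 2 OH^-
Ksp = [Mn^2+][OH^-]^2
If s mol/L dissolves here, [Mn^2+] = 0.22 + s ≈ 0.22, [OH^-] = 2s (Ksp is small, so little additional dissolves).
Ksp ≈ 0.22 × (2s)^2
s = 4.9 x 10^-7 M
Check: s = 4.9 x 10^-7 ≪ 0.22, so the approximation is valid.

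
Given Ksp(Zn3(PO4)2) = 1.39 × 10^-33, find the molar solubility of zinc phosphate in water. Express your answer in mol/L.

1.05 x 10^-7 M

Zn3(PO4)2(s) <=> 3 Zn^2+(aq) + 2 PO4^3-(aq)
Ksp = [Zn^2+]^3[PO4^3-]^2
Let s = molar solubility. Then [Zn^2+] = 3s and [PO4^3-] = 2s.
So Ksp = (3s)^3 × (2s)^2 = 108s^5
s^5 = 1.39 × 10^-33 / 108, so s = 1.05 × 10^-7 M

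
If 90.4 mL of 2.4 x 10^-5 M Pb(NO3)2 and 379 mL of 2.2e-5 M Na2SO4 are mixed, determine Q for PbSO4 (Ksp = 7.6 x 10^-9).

Q ≈ 8.2e-11

Total volume = 90.4 + 379 = 469.4 mL.
[Pb^2+] = 2.4 × 10^-5 × (90.4/469.4) = 4.62 x 10^-6 M
[SO4^2-] = 2.2 x 10^-5 × (379/469.4) = 1.78 × 10^-5 M
PbSO4(s) <=> Pb^2+(aq) + SO4^2-(aq), so Q = [Pb^2+][SO4^2-]
Q = (4.62 × 10^-6)(1.78 × 10^-5) = 8.2 × 10^-11
Q < Ksp, so no precipitate of PbSO4 forms.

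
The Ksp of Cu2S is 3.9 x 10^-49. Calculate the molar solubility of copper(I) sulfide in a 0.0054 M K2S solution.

Cu2S(s) ⇌ 2 Cu^+(aq) + S^2-(aq)
Ksp = [Cu^+]^2[S^2-]
Let s = moles of Cu2S that dissolve per litre. [Cu^+] = 2s, [S^2-] = 0.0054 + s ≈ 0.0054 (since S^2- from K2S dominates).
Ksp ≈ (2s)^2 × 0.0054
s = 4.2 x 10^-24 M
Check: s = 4.2 × 10^-24 ≪ 0.0054, so the approximation is valid.

s ≈ 4.2e-24 M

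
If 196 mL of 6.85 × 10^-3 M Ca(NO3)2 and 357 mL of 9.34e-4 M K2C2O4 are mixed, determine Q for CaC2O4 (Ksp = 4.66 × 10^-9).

Total volume = 196 + 357 = 553 mL.
[Ca^2+] = 6.85 × 10^-3 × (196/553) = 2.428 × 10^-3 M
[C2O4^2-] = 9.34 × 10^-4 × (357/553) = 6.030 × 10^-4 M
CaC2O4(s) <=> Ca^2+ + C2O4^2-, so Q = [Ca^2+][C2O4^2-]
Q = (2.428 x 10^-3)(6.030 × 10^-4) = 1.46 x 10^-6
Q > Ksp, so CaC2O4 will precipitate.

Q ≈ 1.46 x 10^-6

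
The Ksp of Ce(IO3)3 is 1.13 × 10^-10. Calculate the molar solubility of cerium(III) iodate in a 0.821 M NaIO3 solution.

s = 2.04 × 10^-10 M

Ce(IO3)3(s) ⇌ Ce^3+ + 3 IO3^-
Ksp = [Ce^3+][IO3^-]^3
If s mol/L dissolves here, [Ce^3+] = s, [IO3^-] = 0.821 + 3s ≈ 0.821 (since IO3^- from NaIO3 dominates).
Ksp ≈ s × (0.821)^3
s = 2.04 × 10^-10 M
Check: 3s = 6.1 × 10^-10 ≪ 0.821, so the approximation is valid.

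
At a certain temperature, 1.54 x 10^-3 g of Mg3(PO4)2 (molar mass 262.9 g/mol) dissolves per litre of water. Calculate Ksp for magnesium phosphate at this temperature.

Ksp ≈ 7.45 x 10^-25

Molar solubility s = (1.54 × 10^-3 g/L) / (262.9 g/mol) = 5.858 × 10^-6 M.
Mg3(PO4)2(s) <=> 3 Mg^2+ + 2 PO4^3-
If s mol/L of Mg3(PO4)2 dissolves, [Mg^2+] = 3s and [PO4^3-] = 2s.
Ksp = [Mg^2+]^3[PO4^3-]^2
Substituting: Ksp = (3s)^3(2s)^2 = 108s^5
Ksp = 108 × (5.858 × 10^-6)^5 = 7.45 x 10^-25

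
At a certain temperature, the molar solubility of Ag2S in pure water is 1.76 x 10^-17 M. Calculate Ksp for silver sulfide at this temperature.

Ag2S(s) <=> 2 Ag^+ + S^2-
With molar solubility s: [Ag^+] = 2s, [S^2-] = s.
Ksp = [Ag^+]^2[S^2-]
Substituting: Ksp = (2s)^2s = 4s^3
Ksp = 4 × (1.76 × 10^-17)^3 = 2.18 × 10^-50

2.18e-50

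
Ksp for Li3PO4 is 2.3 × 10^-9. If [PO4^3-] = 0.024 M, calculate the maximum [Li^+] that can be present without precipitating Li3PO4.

4.6e-3 M

Li3PO4(s) ⇌ 3 Li^+ + PO4^3-
Ksp = [Li^+]^3[PO4^3-]
Precipitation begins when Q = Ksp. With [PO4^3-] = 0.024 M:
2.3 × 10^-9 = (0.024) × [Li^+]^3
[Li^+] = (2.3 × 10^-9 / 2.4 × 10^-2)^(1/3) = 4.6 x 10^-3 M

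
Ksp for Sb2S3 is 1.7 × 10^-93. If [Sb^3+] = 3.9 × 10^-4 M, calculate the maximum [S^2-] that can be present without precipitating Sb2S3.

Sb2S3(s) ⇌ 2 Sb^3+ + 3 S^2-
Ksp = [Sb^3+]^2[S^2-]^3
Precipitation begins when Q = Ksp. With [Sb^3+] = 3.9 × 10^-4 M:
1.7 × 10^-93 = (3.9 × 10^-4)^2 × [S^2-]^3
[S^2-] = (1.7 × 10^-93 / 1.52 x 10^-7)^(1/3) = 2.2 x 10^-29 M

2.2 x 10^-29 M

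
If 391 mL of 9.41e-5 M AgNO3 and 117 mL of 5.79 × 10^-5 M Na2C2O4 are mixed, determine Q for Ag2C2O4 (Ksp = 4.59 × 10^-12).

Total volume = 391 + 117 = 508 mL.
[Ag^+] = 9.41 × 10^-5 × (391/508) = 7.243 × 10^-5 M
[C2O4^2-] = 5.79 x 10^-5 × (117/508) = 1.334 × 10^-5 M
Ag2C2O4(s) ⇌ 2 Ag^+(aq) + C2O4^2-(aq), so Q = [Ag^+]^2[C2O4^2-]
Q = (7.243 × 10^-5)^2(1.334 x 10^-5) = 7.00 x 10^-14
Q < Ksp, so no precipitate of Ag2C2O4 forms.

Q ≈ 7.00e-14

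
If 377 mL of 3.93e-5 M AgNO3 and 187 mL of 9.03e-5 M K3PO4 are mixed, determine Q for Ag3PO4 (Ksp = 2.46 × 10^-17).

Total volume = 377 + 187 = 564 mL.
[Ag^+] = 3.93 x 10^-5 × (377/564) = 2.627 × 10^-5 M
[PO4^3-] = 9.03 × 10^-5 × (187/564) = 2.994 × 10^-5 M
Ag3PO4(s) <=> 3 Ag^+ + PO4^3-, so Q = [Ag^+]^3[PO4^3-]
Q = (2.627 × 10^-5)^3(2.994 × 10^-5) = 5.43 x 10^-19
Q < Ksp, so no precipitate of Ag3PO4 forms.

5.43 x 10^-19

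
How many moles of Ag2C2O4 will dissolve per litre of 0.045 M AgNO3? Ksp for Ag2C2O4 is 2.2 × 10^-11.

Ag2C2O4(s) ⇌ 2 Ag^+ + C2O4^2-
Ksp = [Ag^+]^2[C2O4^2-]
Let s = moles of Ag2C2O4 that dissolve per litre. [Ag^+] = 0.045 + 2s ≈ 0.045, [C2O4^2-] = s (since Ag^+ from AgNO3 dominates).
Ksp ≈ (0.045)^2 × s
s = 1.1 × 10^-8 M
Check: 2s = 2.2 × 10^-8 ≪ 0.045, so the approximation is valid.

1.1 x 10^-8 M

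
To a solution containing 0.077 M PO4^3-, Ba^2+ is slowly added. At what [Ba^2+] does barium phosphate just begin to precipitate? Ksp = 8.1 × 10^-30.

Ba3(PO4)2(s) ⇌ 3 Ba^2+ + 2 PO4^3-
Ksp = [Ba^2+]^3[PO4^3-]^2
Precipitation begins when Q = Ksp. With [PO4^3-] = 0.077 M:
8.1 × 10^-30 = (0.077)^2 × [Ba^2+]^3
[Ba^2+] = (8.1 × 10^-30 / 5.93 x 10^-3)^(1/3) = 1.1 x 10^-9 M

1.1 x 10^-9 M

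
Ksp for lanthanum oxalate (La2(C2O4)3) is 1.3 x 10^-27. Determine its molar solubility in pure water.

La2(C2O4)3(s) ⇌ 2 La^3+(aq) + 3 C2O4^2-(aq)
Ksp = [La^3+]^2[C2O4^2-]^3
With molar solubility s: [La^3+] = 2s, [C2O4^2-] = 3s.
Substituting: Ksp = (2s)^2(3s)^3 = 108s^5
Solving, s = (1.3 x 10^-27/108)^(1/5) = 1.6 × 10^-6 M

s ≈ 1.6 × 10^-6 M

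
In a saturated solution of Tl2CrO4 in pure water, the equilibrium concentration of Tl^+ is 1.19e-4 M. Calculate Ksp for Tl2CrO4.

Ksp ≈ 8.43e-13

Tl2CrO4(s) ⇌ 2 Tl^+(aq) + CrO4^2-(aq)
Stoichiometry gives [CrO4^2-] = (1/2)[Tl^+] = 5.950 x 10^-5 M.
Ksp = [Tl^+]^2[CrO4^2-]
Ksp = (1.19 × 10^-4)^2 × 5.950 x 10^-5 = 8.43 × 10^-13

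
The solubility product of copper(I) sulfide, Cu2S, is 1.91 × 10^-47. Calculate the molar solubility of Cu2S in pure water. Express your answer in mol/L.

s = 1.68 × 10^-16 M

Cu2S(s) ⇌ 2 Cu^+(aq) + S^2-(aq)
Ksp = [Cu^+]^2[S^2-]
Let s = molar solubility. Then [Cu^+] = 2s and [S^2-] = s.
Substituting: Ksp = (2s)^2s = 4s^3
s^3 = 1.91 × 10^-47 / 4, so s = 1.68 x 10^-16 M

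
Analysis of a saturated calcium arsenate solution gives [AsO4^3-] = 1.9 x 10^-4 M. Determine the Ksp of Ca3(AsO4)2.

Ksp = 8.4 × 10^-19

Ca3(AsO4)2(s) ⇌ 3 Ca^2+(aq) + 2 AsO4^3-(aq)
Stoichiometry gives [Ca^2+] = (3/2)[AsO4^3-] = 2.85 x 10^-4 M.
Ksp = [Ca^2+]^3[AsO4^3-]^2
Ksp = (2.85 × 10^-4)^3 × (1.9 × 10^-4)^2 = 8.4 x 10^-19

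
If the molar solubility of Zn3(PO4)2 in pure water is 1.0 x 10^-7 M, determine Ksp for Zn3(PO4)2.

1.1 × 10^-33

Zn3(PO4)2(s) ⇌ 3 Zn^2+ + 2 PO4^3-
With molar solubility s: [Zn^2+] = 3s, [PO4^3-] = 2s.
Ksp = [Zn^2+]^3[PO4^3-]^2
Ksp = (3s)^3(2s)^2 = 108s^5
Ksp = 108 × (1.0 × 10^-7)^5 = 1.1 × 10^-33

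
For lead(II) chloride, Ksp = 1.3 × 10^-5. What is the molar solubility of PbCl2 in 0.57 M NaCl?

PbCl2(s) ⇌ Pb^2+(aq) + 2 Cl^-(aq)
Ksp = [Pb^2+][Cl^-]^2
If s mol/L dissolves here, [Pb^2+] = s, [Cl^-] = 0.57 + 2s ≈ 0.57 (common-ion effect: Cl^- is already 0.57 M).
Ksp ≈ s × (0.57)^2
s = 4.0 x 10^-5 M
Check: 2s = 8.0 × 10^-5 ≪ 0.57, so the approximation is valid.

4.0e-5 M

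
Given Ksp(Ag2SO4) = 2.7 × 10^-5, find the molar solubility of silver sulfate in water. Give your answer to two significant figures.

Ag2SO4(s) ⇌ 2 Ag^+(aq) + SO4^2-(aq)
Ksp = [Ag^+]^2[SO4^2-]
If s mol/L of Ag2SO4 dissolves, [Ag^+] = 2s and [SO4^2-] = s.
Ksp = (2s)^2s = 4s^3
Solving, s = (2.7 × 10^-5/4)^(1/3) = 1.9 × 10^-2 M

s = 1.9 × 10^-2 M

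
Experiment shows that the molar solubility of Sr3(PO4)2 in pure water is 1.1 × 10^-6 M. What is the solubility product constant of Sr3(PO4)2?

Sr3(PO4)2(s) ⇌ 3 Sr^2+(aq) + 2 PO4^3-(aq)
Let s = molar solubility. Then [Sr^2+] = 3s and [PO4^3-] = 2s.
Ksp = [Sr^2+]^3[PO4^3-]^2
Ksp = (3s)^3(2s)^2 = 108s^5
With s = 1.1 × 10^-6: Ksp = 1.7 x 10^-28

Ksp = 1.7 × 10^-28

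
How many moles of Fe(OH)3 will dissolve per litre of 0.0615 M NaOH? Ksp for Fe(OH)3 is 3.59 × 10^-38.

Fe(OH)3(s) ⇌ Fe^3+ + 3 OH^-
Ksp = [Fe^3+][OH^-]^3
Let s be the molar solubility in this solution. [Fe^3+] = s, [OH^-] = 0.0615 + 3s ≈ 0.0615 (Ksp is small, so little additional dissolves).
Ksp ≈ s × (0.0615)^3
s = 1.54 × 10^-34 M
Check: 3s = 4.6 × 10^-34 ≪ 0.0615, so the approximation is valid.

1.54e-34 M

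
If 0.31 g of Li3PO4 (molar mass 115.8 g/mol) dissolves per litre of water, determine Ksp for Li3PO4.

Molar solubility s = (3.1 × 10^-1 g/L) / (115.8 g/mol) = 2.68 × 10^-3 M.
Li3PO4(s) ⇌ 3 Li^+ + PO4^3-
With molar solubility s: [Li^+] = 3s, [PO4^3-] = s.
Ksp = [Li^+]^3[PO4^3-]
Substituting: Ksp = (3s)^3s = 27s^4
With s = 2.68 × 10^-3: Ksp = 1.4 × 10^-9

Ksp = 1.4e-9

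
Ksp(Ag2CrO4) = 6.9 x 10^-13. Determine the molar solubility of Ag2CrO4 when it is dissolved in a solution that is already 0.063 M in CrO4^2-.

s = 1.7 x 10^-6 M

Ag2CrO4(s) ⇌ 2 Ag^+(aq) + CrO4^2-(aq)
Ksp = [Ag^+]^2[CrO4^2-]
Let s = moles of Ag2CrO4 that dissolve per litre. [Ag^+] = 2s, [CrO4^2-] = 0.063 + s ≈ 0.063 (Ksp is small, so little additional dissolves).
Ksp ≈ (2s)^2 × 0.063
s = 1.7 × 10^-6 M
Check: s = 1.7 × 10^-6 ≪ 0.063, so the approximation is valid.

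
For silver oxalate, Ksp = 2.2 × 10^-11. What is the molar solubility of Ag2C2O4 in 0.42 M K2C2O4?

s = 3.6 × 10^-6 M

Ag2C2O4(s) ⇌ 2 Ag^+ + C2O4^2-
Ksp = [Ag^+]^2[C2O4^2-]
Let s = moles of Ag2C2O4 that dissolve per litre. [Ag^+] = 2s, [C2O4^2-] = 0.42 + s ≈ 0.42 (common-ion effect: C2O4^2- is already 0.42 M).
Ksp ≈ (2s)^2 × 0.42
s = 3.6 × 10^-6 M
Check: s = 3.6 × 10^-6 ≪ 0.42, so the approximation is valid.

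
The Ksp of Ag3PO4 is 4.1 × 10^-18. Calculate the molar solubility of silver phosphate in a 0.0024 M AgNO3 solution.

s = 3.0 × 10^-10 M

Ag3PO4(s) ⇌ 3 Ag^+(aq) + PO4^3-(aq)
Ksp = [Ag^+]^3[PO4^3-]
Let s = moles of Ag3PO4 that dissolve per litre. [Ag^+] = 0.0024 + 3s ≈ 0.0024, [PO4^3-] = s (common-ion effect: Ag^+ is already 0.0024 M).
Ksp ≈ (0.0024)^3 × s
s = 3.0 x 10^-10 M
Check: 3s = 8.9 × 10^-10 ≪ 0.0024, so the approximation is valid.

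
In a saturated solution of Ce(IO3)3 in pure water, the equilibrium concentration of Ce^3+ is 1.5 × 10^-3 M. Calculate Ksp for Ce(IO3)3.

Ce(IO3)3(s) ⇌ Ce^3+(aq) + 3 IO3^-(aq)
Stoichiometry gives [IO3^-] = (3/1)[Ce^3+] = 4.50 × 10^-3 M.
Ksp = [Ce^3+][IO3^-]^3
Ksp = 1.5 × 10^-3 × (4.50 × 10^-3)^3 = 1.4 × 10^-10

1.4e-10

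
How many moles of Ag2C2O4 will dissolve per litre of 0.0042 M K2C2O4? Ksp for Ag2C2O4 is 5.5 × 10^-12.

1.8e-5 M

Ag2C2O4(s) ⇌ 2 Ag^+(aq) + C2O4^2-(aq)
Ksp = [Ag^+]^2[C2O4^2-]
Let s be the molar solubility in this solution. [Ag^+] = 2s, [C2O4^2-] = 0.0042 + s ≈ 0.0042 (common-ion effect: C2O4^2- is already 0.0042 M).
Ksp ≈ (2s)^2 × 0.0042
s = 1.8 × 10^-5 M
Check: s = 1.8 × 10^-5 ≪ 0.0042, so the approximation is valid.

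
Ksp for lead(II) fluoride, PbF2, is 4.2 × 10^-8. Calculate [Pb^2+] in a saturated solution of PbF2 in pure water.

[Pb^2+] = 2.2 × 10^-3 M

PbF2(s) ⇌ Pb^2+(aq) + 2 F^-(aq)
Ksp = [Pb^2+][F^-]^2
With molar solubility s: [Pb^2+] = s, [F^-] = 2s.
Substituting: Ksp = s(2s)^2 = 4s^3
s = (4.2 × 10^-8 / 4)^(1/3) = 2.19 × 10^-3 M
[Pb^2+] = s = 2.2 × 10^-3 M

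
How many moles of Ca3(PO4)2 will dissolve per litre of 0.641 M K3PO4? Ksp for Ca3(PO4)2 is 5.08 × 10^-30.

Ca3(PO4)2(s) ⇌ 3 Ca^2+ + 2 PO4^3-
Ksp = [Ca^2+]^3[PO4^3-]^2
Let s be the molar solubility in this solution. [Ca^2+] = 3s, [PO4^3-] = 0.641 + 2s ≈ 0.641 (Ksp is small, so little additional dissolves).
Ksp ≈ (3s)^3 × (0.641)^2
s = 7.71 x 10^-11 M
Check: 2s = 1.5 × 10^-10 ≪ 0.641, so the approximation is valid.

7.71 x 10^-11 M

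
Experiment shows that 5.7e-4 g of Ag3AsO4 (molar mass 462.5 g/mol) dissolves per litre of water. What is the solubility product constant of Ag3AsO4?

Ksp ≈ 6.2e-23

Molar solubility s = (5.7 × 10^-4 g/L) / (462.5 g/mol) = 1.23 × 10^-6 M.
Ag3AsO4(s) <=> 3 Ag^+ + AsO4^3-
If s mol/L of Ag3AsO4 dissolves, [Ag^+] = 3s and [AsO4^3-] = s.
Ksp = [Ag^+]^3[AsO4^3-]
So Ksp = (3s)^3 × s = 27s^4
With s = 1.23 × 10^-6: Ksp = 6.2 × 10^-23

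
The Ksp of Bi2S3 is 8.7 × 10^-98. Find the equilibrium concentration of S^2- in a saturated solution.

[S^2-] ≈ 4.6 × 10^-20 M

Bi2S3(s) ⇌ 2 Bi^3+ + 3 S^2-
Ksp = [Bi^3+]^2[S^2-]^3
With molar solubility s: [Bi^3+] = 2s, [S^2-] = 3s.
So Ksp = (2s)^2 × (3s)^3 = 108s^5
s = (8.7 × 10^-98 / 108)^(1/5) = 1.52 × 10^-20 M
[S^2-] = 3s = 4.6 × 10^-20 M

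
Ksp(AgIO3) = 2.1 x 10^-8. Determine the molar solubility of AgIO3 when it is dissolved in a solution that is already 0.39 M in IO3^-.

AgIO3(s) ⇌ Ag^+(aq) + IO3^-(aq)
Ksp = [Ag^+][IO3^-]
Let s be the molar solubility in this solution. [Ag^+] = s, [IO3^-] = 0.39 + s ≈ 0.39 (Ksp is small, so little additional dissolves).
Ksp ≈ s × 0.39
s = 5.4 × 10^-8 M
Check: s = 5.4 × 10^-8 ≪ 0.39, so the approximation is valid.

s ≈ 5.4 × 10^-8 M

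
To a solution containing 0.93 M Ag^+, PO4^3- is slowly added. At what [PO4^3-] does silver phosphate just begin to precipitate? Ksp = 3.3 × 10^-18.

Ag3PO4(s) ⇌ 3 Ag^+(aq) + PO4^3-(aq)
Ksp = [Ag^+]^3[PO4^3-]
Precipitation begins when Q = Ksp. With [Ag^+] = 0.93 M:
3.3 × 10^-18 = (0.93)^3 × [PO4^3-]
[PO4^3-] = (3.3 × 10^-18 / 8.04 × 10^-1) = 4.1 × 10^-18 M

4.1 × 10^-18 M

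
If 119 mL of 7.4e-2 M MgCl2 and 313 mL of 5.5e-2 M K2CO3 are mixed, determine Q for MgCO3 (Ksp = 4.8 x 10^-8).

Total volume = 119 + 313 = 432 mL.
[Mg^2+] = 7.4 × 10^-2 × (119/432) = 2.04 × 10^-2 M
[CO3^2-] = 5.5 × 10^-2 × (313/432) = 3.98 × 10^-2 M
MgCO3(s) <=> Mg^2+(aq) + CO3^2-(aq), so Q = [Mg^2+][CO3^2-]
Q = (2.04 × 10^-2)(3.98 × 10^-2) = 8.1 x 10^-4
Q > Ksp, so MgCO3 will precipitate.

Q = 8.1 x 10^-4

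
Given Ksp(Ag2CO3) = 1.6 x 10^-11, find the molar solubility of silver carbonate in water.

s = 1.6 × 10^-4 M

Ag2CO3(s) ⇌ 2 Ag^+(aq) + CO3^2-(aq)
Ksp = [Ag^+]^2[CO3^2-]
For each mole of Ag2CO3 that dissolves: [Ag^+] = 2s, [CO3^2-] = s.
So Ksp = (2s)^2 × s = 4s^3
s^3 = 1.6 x 10^-11 / 4, so s = 1.6 × 10^-4 M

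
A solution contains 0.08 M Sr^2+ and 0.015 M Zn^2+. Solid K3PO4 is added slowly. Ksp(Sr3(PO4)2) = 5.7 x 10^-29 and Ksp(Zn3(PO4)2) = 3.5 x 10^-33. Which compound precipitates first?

Each salt begins to precipitate when Q = Ksp, i.e. when [PO4^3-] reaches its threshold.
For Sr3(PO4)2: 5.7 x 10^-29 = (0.08)^3 × [PO4^3-]^2  ⇒  [PO4^3-] = 3.3 × 10^-13 M.
For Zn3(PO4)2: 3.5 x 10^-33 = (0.015)^3 × [PO4^3-]^2  ⇒  [PO4^3-] = 3.2 × 10^-14 M.
The salt with the lower threshold [PO4^3-] precipitates first: Zn3(PO4)2.

Zn3(PO4)2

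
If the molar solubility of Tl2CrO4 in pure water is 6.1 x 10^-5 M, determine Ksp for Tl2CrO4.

Ksp ≈ 9.1 × 10^-13

Tl2CrO4(s) <=> 2 Tl^+ + CrO4^2-
With molar solubility s: [Tl^+] = 2s, [CrO4^2-] = s.
Ksp = [Tl^+]^2[CrO4^2-]
Ksp = (2s)^2s = 4s^3
Ksp = 4 × (6.1 × 10^-5)^3 = 9.1 x 10^-13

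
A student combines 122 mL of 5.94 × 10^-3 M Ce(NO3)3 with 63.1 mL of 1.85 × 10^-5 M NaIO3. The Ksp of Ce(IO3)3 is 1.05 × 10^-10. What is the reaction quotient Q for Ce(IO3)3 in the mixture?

Total volume = 122 + 63.1 = 185.1 mL.
[Ce^3+] = 5.94 × 10^-3 × (122/185.1) = 3.915 × 10^-3 M
[IO3^-] = 1.85 x 10^-5 × (63.1/185.1) = 6.307 x 10^-6 M
Ce(IO3)3(s) ⇌ Ce^3+ + 3 IO3^-, so Q = [Ce^3+][IO3^-]^3
Q = (3.915 × 10^-3)(6.307 x 10^-6)^3 = 9.82 × 10^-19
Q < Ksp, so no precipitate of Ce(IO3)3 forms.

Q = 9.82 × 10^-19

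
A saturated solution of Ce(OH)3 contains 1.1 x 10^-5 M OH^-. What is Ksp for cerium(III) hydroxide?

Ce(OH)3(s) ⇌ Ce^3+ + 3 OH^-
Stoichiometry gives [Ce^3+] = (1/3)[OH^-] = 3.67 × 10^-6 M.
Ksp = [Ce^3+][OH^-]^3
Ksp = 3.67 × 10^-6 × (1.1 x 10^-5)^3 = 4.9 x 10^-21

4.9e-21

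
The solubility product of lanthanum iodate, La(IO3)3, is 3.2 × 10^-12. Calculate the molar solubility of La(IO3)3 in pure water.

La(IO3)3(s) <=> La^3+ + 3 IO3^-
Ksp = [La^3+][IO3^-]^3
With molar solubility s: [La^3+] = s, [IO3^-] = 3s.
Ksp = s(3s)^3 = 27s^4
Solving, s = (3.2 × 10^-12/27)^(1/4) = 5.9 x 10^-4 M

s = 5.9 x 10^-4 M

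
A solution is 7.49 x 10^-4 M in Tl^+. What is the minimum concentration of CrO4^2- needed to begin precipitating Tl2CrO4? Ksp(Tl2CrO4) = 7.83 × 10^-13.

Tl2CrO4(s) ⇌ 2 Tl^+ + CrO4^2-
Ksp = [Tl^+]^2[CrO4^2-]
Precipitation begins when Q = Ksp. With [Tl^+] = 7.49 x 10^-4 M:
7.83 × 10^-13 = (7.49 x 10^-4)^2 × [CrO4^2-]
[CrO4^2-] = (7.83 × 10^-13 / 5.610 × 10^-7) = 1.40 x 10^-6 M

1.40 x 10^-6 M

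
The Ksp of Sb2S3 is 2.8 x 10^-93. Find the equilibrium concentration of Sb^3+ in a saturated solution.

Sb2S3(s) ⇌ 2 Sb^3+(aq) + 3 S^2-(aq)
Ksp = [Sb^3+]^2[S^2-]^3
With molar solubility s: [Sb^3+] = 2s, [S^2-] = 3s.
Ksp = (2s)^2(3s)^3 = 108s^5
Solving, s = (2.8 x 10^-93/108)^(1/5) = 1.21 × 10^-19 M
[Sb^3+] = 2s = 2.4 × 10^-19 M

[Sb^3+] = 2.4 × 10^-19 M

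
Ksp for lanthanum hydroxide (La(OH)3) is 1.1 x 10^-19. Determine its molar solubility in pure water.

La(OH)3(s) ⇌ La^3+(aq) + 3 OH^-(aq)
Ksp = [La^3+][OH^-]^3
If s mol/L of La(OH)3 dissolves, [La^3+] = s and [OH^-] = 3s.
So Ksp = s × (3s)^3 = 27s^4
Solving, s = (1.1 x 10^-19/27)^(1/4) = 8.0 × 10^-6 M

s ≈ 8.0 × 10^-6 M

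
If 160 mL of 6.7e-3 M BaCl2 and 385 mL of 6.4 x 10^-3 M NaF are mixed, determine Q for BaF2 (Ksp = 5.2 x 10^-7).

Total volume = 160 + 385 = 545 mL.
[Ba^2+] = 6.7 x 10^-3 × (160/545) = 1.97 × 10^-3 M
[F^-] = 6.4 × 10^-3 × (385/545) = 4.52 x 10^-3 M
BaF2(s) <=> Ba^2+ + 2 F^-, so Q = [Ba^2+][F^-]^2
Q = (1.97 × 10^-3)(4.52 x 10^-3)^2 = 4.0 × 10^-8
Q < Ksp, so no precipitate of BaF2 forms.

Q ≈ 4.0e-8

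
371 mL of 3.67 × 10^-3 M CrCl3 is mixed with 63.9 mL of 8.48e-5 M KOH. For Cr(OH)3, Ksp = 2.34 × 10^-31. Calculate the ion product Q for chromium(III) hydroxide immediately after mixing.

Total volume = 371 + 63.9 = 434.9 mL.
[Cr^3+] = 3.67 × 10^-3 × (371/434.9) = 3.131 × 10^-3 M
[OH^-] = 8.48 x 10^-5 × (63.9/434.9) = 1.246 × 10^-5 M
Cr(OH)3(s) <=> Cr^3+ + 3 OH^-, so Q = [Cr^3+][OH^-]^3
Q = (3.131 × 10^-3)(1.246 x 10^-5)^3 = 6.06 × 10^-18
Q > Ksp, so Cr(OH)3 will precipitate.

Q ≈ 6.06 × 10^-18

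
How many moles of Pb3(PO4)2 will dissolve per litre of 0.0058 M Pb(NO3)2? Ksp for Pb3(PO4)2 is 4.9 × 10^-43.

s ≈ 7.9 × 10^-19 M

Pb3(PO4)2(s) ⇌ 3 Pb^2+ + 2 PO4^3-
Ksp = [Pb^2+]^3[PO4^3-]^2
Let s be the molar solubility in this solution. [Pb^2+] = 0.0058 + 3s ≈ 0.0058, [PO4^3-] = 2s (Ksp is small, so little additional dissolves).
Ksp ≈ (0.0058)^3 × (2s)^2
s = 7.9 × 10^-19 M
Check: 3s = 2.4 × 10^-18 ≪ 0.0058, so the approximation is valid.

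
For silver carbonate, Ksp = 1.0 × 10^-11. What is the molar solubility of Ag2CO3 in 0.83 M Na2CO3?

Ag2CO3(s) <=> 2 Ag^+ + CO3^2-
Ksp = [Ag^+]^2[CO3^2-]
Let s = moles of Ag2CO3 that dissolve per litre. [Ag^+] = 2s, [CO3^2-] = 0.83 + s ≈ 0.83 (since CO3^2- from Na2CO3 dominates).
Ksp ≈ (2s)^2 × 0.83
s = 1.7 × 10^-6 M
Check: s = 1.7 × 10^-6 ≪ 0.83, so the approximation is valid.

s ≈ 1.7 x 10^-6 M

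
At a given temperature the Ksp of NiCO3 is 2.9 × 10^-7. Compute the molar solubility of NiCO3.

NiCO3(s) <=> Ni^2+(aq) + CO3^2-(aq)
Ksp = [Ni^2+][CO3^2-]
For each mole of NiCO3 that dissolves: [Ni^2+] = s, [CO3^2-] = s.
Ksp = s^2
s = √(2.9 × 10^-7) = 5.4 × 10^-4 M

s = 5.4 x 10^-4 M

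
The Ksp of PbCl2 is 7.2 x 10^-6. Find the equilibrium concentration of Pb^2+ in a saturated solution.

[Pb^2+] ≈ 1.2 × 10^-2 M

PbCl2(s) <=> Pb^2+ + 2 Cl^-
Ksp = [Pb^2+][Cl^-]^2
With molar solubility s: [Pb^2+] = s, [Cl^-] = 2s.
Ksp = s(2s)^2 = 4s^3
Solving, s = (7.2 x 10^-6/4)^(1/3) = 1.22 × 10^-2 M
[Pb^2+] = s = 1.2 x 10^-2 M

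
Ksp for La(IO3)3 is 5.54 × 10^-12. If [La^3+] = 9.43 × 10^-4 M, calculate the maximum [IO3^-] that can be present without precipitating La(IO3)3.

La(IO3)3(s) ⇌ La^3+ + 3 IO3^-
Ksp = [La^3+][IO3^-]^3
Precipitation begins when Q = Ksp. With [La^3+] = 9.43 × 10^-4 M:
5.54 × 10^-12 = (9.43 × 10^-4) × [IO3^-]^3
[IO3^-] = (5.54 × 10^-12 / 9.43 × 10^-4)^(1/3) = 1.80 × 10^-3 M

[IO3^-] ≈ 1.80 × 10^-3 M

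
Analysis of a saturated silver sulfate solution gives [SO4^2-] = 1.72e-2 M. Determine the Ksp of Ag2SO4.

Ksp = 2.04 x 10^-5

Ag2SO4(s) ⇌ 2 Ag^+(aq) + SO4^2-(aq)
Stoichiometry gives [Ag^+] = (2/1)[SO4^2-] = 3.440 × 10^-2 M.
Ksp = [Ag^+]^2[SO4^2-]
Ksp = (3.440 x 10^-2)^2 × 1.72 × 10^-2 = 2.04 × 10^-5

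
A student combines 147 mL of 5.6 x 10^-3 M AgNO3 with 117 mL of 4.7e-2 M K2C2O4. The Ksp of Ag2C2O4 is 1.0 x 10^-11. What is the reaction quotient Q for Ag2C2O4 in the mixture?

Total volume = 147 + 117 = 264 mL.
[Ag^+] = 5.6 × 10^-3 × (147/264) = 3.12 × 10^-3 M
[C2O4^2-] = 4.7 × 10^-2 × (117/264) = 2.08 x 10^-2 M
Ag2C2O4(s) <=> 2 Ag^+(aq) + C2O4^2-(aq), so Q = [Ag^+]^2[C2O4^2-]
Q = (3.12 × 10^-3)^2(2.08 x 10^-2) = 2.0 x 10^-7
Q > Ksp, so Ag2C2O4 will precipitate.

2.0 x 10^-7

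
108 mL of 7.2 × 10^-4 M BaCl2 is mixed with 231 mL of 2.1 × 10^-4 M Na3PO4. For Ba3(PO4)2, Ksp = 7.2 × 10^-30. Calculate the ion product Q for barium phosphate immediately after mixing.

2.5e-19

Total volume = 108 + 231 = 339 mL.
[Ba^2+] = 7.2 × 10^-4 × (108/339) = 2.29 × 10^-4 M
[PO4^3-] = 2.1 × 10^-4 × (231/339) = 1.43 x 10^-4 M
Ba3(PO4)2(s) <=> 3 Ba^2+(aq) + 2 PO4^3-(aq), so Q = [Ba^2+]^3[PO4^3-]^2
Q = (2.29 × 10^-4)^3(1.43 x 10^-4)^2 = 2.5 x 10^-19
Q > Ksp, so Ba3(PO4)2 will precipitate.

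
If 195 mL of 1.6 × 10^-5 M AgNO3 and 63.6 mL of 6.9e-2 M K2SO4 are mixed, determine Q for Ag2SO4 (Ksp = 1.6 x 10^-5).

Total volume = 195 + 63.6 = 258.6 mL.
[Ag^+] = 1.6 x 10^-5 × (195/258.6) = 1.21 × 10^-5 M
[SO4^2-] = 6.9 x 10^-2 × (63.6/258.6) = 1.70 × 10^-2 M
Ag2SO4(s) ⇌ 2 Ag^+ + SO4^2-, so Q = [Ag^+]^2[SO4^2-]
Q = (1.21 x 10^-5)^2(1.70 × 10^-2) = 2.5 × 10^-12
Q < Ksp, so no precipitate of Ag2SO4 forms.

Q ≈ 2.5 × 10^-12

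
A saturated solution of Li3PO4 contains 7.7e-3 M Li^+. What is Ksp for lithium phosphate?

Ksp = 1.2e-9

Li3PO4(s) <=> 3 Li^+(aq) + PO4^3-(aq)
Stoichiometry gives [PO4^3-] = (1/3)[Li^+] = 2.57 × 10^-3 M.
Ksp = [Li^+]^3[PO4^3-]
Ksp = (7.7 x 10^-3)^3 × 2.57 x 10^-3 = 1.2 × 10^-9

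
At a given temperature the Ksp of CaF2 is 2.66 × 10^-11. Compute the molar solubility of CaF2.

CaF2(s) ⇌ Ca^2+(aq) + 2 F^-(aq)
Ksp = [Ca^2+][F^-]^2
Let s = molar solubility. Then [Ca^2+] = s and [F^-] = 2s.
Substituting: Ksp = s(2s)^2 = 4s^3
Solving, s = (2.66 × 10^-11/4)^(1/3) = 1.88 x 10^-4 M

s ≈ 1.88 x 10^-4 M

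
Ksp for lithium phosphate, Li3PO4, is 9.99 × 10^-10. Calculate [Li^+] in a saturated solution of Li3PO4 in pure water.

Li3PO4(s) <=> 3 Li^+ + PO4^3-
Ksp = [Li^+]^3[PO4^3-]
Let s = molar solubility. Then [Li^+] = 3s and [PO4^3-] = s.
So Ksp = (3s)^3 × s = 27s^4
Solving, s = (9.99 × 10^-10/27)^(1/4) = 2.466 × 10^-3 M
[Li^+] = 3s = 7.40 x 10^-3 M

7.40 x 10^-3 M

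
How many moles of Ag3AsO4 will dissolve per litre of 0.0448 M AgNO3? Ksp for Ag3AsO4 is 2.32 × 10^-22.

s ≈ 2.58 × 10^-18 M

Ag3AsO4(s) ⇌ 3 Ag^+ + AsO4^3-
Ksp = [Ag^+]^3[AsO4^3-]
If s mol/L dissolves here, [Ag^+] = 0.0448 + 3s ≈ 0.0448, [AsO4^3-] = s (common-ion effect: Ag^+ is already 0.0448 M).
Ksp ≈ (0.0448)^3 × s
s = 2.58 × 10^-18 M
Check: 3s = 7.7 × 10^-18 ≪ 0.0448, so the approximation is valid.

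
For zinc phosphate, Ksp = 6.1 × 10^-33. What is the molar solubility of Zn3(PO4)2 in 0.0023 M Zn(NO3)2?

Zn3(PO4)2(s) <=> 3 Zn^2+(aq) + 2 PO4^3-(aq)
Ksp = [Zn^2+]^3[PO4^3-]^2
Let s = moles of Zn3(PO4)2 that dissolve per litre. [Zn^2+] = 0.0023 + 3s ≈ 0.0023, [PO4^3-] = 2s (common-ion effect: Zn^2+ is already 0.0023 M).
Ksp ≈ (0.0023)^3 × (2s)^2
s = 3.5 × 10^-13 M
Check: 3s = 1.1 x 10^-12 ≪ 0.0023, so the approximation is valid.

3.5e-13 M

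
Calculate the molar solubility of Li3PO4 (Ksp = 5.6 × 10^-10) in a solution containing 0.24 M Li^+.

4.1e-8 M

Li3PO4(s) ⇌ 3 Li^+(aq) + PO4^3-(aq)
Ksp = [Li^+]^3[PO4^3-]
Let s = moles of Li3PO4 that dissolve per litre. [Li^+] = 0.24 + 3s ≈ 0.24, [PO4^3-] = s (Ksp is small, so little additional dissolves).
Ksp ≈ (0.24)^3 × s
s = 4.1 × 10^-8 M
Check: 3s = 1.2 × 10^-7 ≪ 0.24, so the approximation is valid.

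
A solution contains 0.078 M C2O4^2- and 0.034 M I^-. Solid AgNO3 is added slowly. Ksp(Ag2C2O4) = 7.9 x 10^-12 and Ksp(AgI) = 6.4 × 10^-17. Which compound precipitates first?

AgI

Each salt begins to precipitate when Q = Ksp, i.e. when [Ag^+] reaches its threshold.
For Ag2C2O4: 7.9 x 10^-12 = 0.078 × [Ag^+]^2  ⇒  [Ag^+] = 1.0 × 10^-5 M.
For AgI: 6.4 × 10^-17 = 0.034 × [Ag^+]  ⇒  [Ag^+] = 1.9 × 10^-15 M.
The salt with the lower threshold [Ag^+] precipitates first: AgI.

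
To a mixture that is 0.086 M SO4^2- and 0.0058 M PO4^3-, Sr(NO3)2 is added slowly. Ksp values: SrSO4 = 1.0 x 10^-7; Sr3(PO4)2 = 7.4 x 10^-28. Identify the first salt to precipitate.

Each salt begins to precipitate when Q = Ksp, i.e. when [Sr^2+] reaches its threshold.
For SrSO4: 1.0 x 10^-7 = 0.086 × [Sr^2+]  ⇒  [Sr^2+] = 1.2 × 10^-6 M.
For Sr3(PO4)2: 7.4 x 10^-28 = (0.0058)^2 × [Sr^2+]^3  ⇒  [Sr^2+] = 2.8 x 10^-8 M.
The salt with the lower threshold [Sr^2+] precipitates first: Sr3(PO4)2.

Sr3(PO4)2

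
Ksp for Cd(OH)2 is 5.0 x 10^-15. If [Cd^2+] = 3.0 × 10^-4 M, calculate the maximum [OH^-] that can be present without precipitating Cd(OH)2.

Cd(OH)2(s) ⇌ Cd^2+ + 2 OH^-
Ksp = [Cd^2+][OH^-]^2
Precipitation begins when Q = Ksp. With [Cd^2+] = 3.0 × 10^-4 M:
5.0 x 10^-15 = (3.0 × 10^-4) × [OH^-]^2
[OH^-] = (5.0 x 10^-15 / 3.0 x 10^-4)^(1/2) = 4.1 x 10^-6 M

[OH^-] = 4.1e-6 M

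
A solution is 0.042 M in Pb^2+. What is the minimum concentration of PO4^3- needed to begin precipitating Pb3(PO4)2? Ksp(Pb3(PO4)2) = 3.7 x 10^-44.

2.2 x 10^-20 M

Pb3(PO4)2(s) ⇌ 3 Pb^2+ + 2 PO4^3-
Ksp = [Pb^2+]^3[PO4^3-]^2
Precipitation begins when Q = Ksp. With [Pb^2+] = 0.042 M:
3.7 x 10^-44 = (0.042)^3 × [PO4^3-]^2
[PO4^3-] = (3.7 x 10^-44 / 7.41 × 10^-5)^(1/2) = 2.2 x 10^-20 M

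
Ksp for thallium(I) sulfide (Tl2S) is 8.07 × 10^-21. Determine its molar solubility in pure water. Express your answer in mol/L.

Tl2S(s) ⇌ 2 Tl^+ + S^2-
Ksp = [Tl^+]^2[S^2-]
With molar solubility s: [Tl^+] = 2s, [S^2-] = s.
So Ksp = (2s)^2 × s = 4s^3
Solving, s = (8.07 × 10^-21/4)^(1/3) = 1.26 × 10^-7 M

s = 1.26e-7 M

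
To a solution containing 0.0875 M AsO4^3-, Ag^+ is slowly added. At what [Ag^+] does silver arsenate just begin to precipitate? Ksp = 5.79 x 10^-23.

8.71 × 10^-8 M

Ag3AsO4(s) <=> 3 Ag^+ + AsO4^3-
Ksp = [Ag^+]^3[AsO4^3-]
Precipitation begins when Q = Ksp. With [AsO4^3-] = 0.0875 M:
5.79 x 10^-23 = (0.0875) × [Ag^+]^3
[Ag^+] = (5.79 x 10^-23 / 8.75 x 10^-2)^(1/3) = 8.71 x 10^-8 M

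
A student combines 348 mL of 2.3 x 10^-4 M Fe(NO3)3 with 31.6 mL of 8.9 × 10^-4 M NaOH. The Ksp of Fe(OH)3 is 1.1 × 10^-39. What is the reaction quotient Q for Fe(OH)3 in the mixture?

Q ≈ 8.6 x 10^-17

Total volume = 348 + 31.6 = 379.6 mL.
[Fe^3+] = 2.3 × 10^-4 × (348/379.6) = 2.11 × 10^-4 M
[OH^-] = 8.9 × 10^-4 × (31.6/379.6) = 7.41 × 10^-5 M
Fe(OH)3(s) ⇌ Fe^3+(aq) + 3 OH^-(aq), so Q = [Fe^3+][OH^-]^3
Q = (2.11 x 10^-4)(7.41 × 10^-5)^3 = 8.6 × 10^-17
Q > Ksp, so Fe(OH)3 will precipitate.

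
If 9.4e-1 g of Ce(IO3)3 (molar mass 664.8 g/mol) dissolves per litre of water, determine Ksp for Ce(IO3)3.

Molar solubility s = (9.4 x 10^-1 g/L) / (664.8 g/mol) = 1.41 x 10^-3 M.
Ce(IO3)3(s) <=> Ce^3+ + 3 IO3^-
With molar solubility s: [Ce^3+] = s, [IO3^-] = 3s.
Ksp = [Ce^3+][IO3^-]^3
Substituting: Ksp = s(3s)^3 = 27s^4
Ksp = 27 × (1.41 × 10^-3)^4 = 1.1 × 10^-10

1.1 × 10^-10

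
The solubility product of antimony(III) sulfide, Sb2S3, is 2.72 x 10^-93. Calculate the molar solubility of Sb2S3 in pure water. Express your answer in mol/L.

1.20 × 10^-19 M

Sb2S3(s) ⇌ 2 Sb^3+ + 3 S^2-
Ksp = [Sb^3+]^2[S^2-]^3
Let s = molar solubility. Then [Sb^3+] = 2s and [S^2-] = 3s.
So Ksp = (2s)^2 × (3s)^3 = 108s^5
Solving, s = (2.72 x 10^-93/108)^(1/5) = 1.20 × 10^-19 M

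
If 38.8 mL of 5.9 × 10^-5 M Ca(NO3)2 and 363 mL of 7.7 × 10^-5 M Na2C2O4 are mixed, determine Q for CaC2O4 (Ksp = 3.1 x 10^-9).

Q ≈ 4.0e-10

Total volume = 38.8 + 363 = 401.8 mL.
[Ca^2+] = 5.9 × 10^-5 × (38.8/401.8) = 5.70 × 10^-6 M
[C2O4^2-] = 7.7 x 10^-5 × (363/401.8) = 6.96 × 10^-5 M
CaC2O4(s) <=> Ca^2+(aq) + C2O4^2-(aq), so Q = [Ca^2+][C2O4^2-]
Q = (5.70 x 10^-6)(6.96 x 10^-5) = 4.0 x 10^-10
Q < Ksp, so no precipitate of CaC2O4 forms.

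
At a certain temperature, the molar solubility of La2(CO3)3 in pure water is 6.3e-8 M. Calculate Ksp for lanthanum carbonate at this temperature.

Ksp = 1.1 × 10^-34

La2(CO3)3(s) <=> 2 La^3+ + 3 CO3^2-
If s mol/L of La2(CO3)3 dissolves, [La^3+] = 2s and [CO3^2-] = 3s.
Ksp = [La^3+]^2[CO3^2-]^3
Substituting: Ksp = (2s)^2(3s)^3 = 108s^5
With s = 6.3 × 10^-8: Ksp = 1.1 × 10^-34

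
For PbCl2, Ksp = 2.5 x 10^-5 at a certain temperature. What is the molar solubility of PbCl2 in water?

s ≈ 0.018 M

PbCl2(s) <=> Pb^2+ + 2 Cl^-
Ksp = [Pb^2+][Cl^-]^2
With molar solubility s: [Pb^2+] = s, [Cl^-] = 2s.
So Ksp = s × (2s)^2 = 4s^3
s = (2.5 x 10^-5 / 4)^(1/3) = 1.8 x 10^-2 M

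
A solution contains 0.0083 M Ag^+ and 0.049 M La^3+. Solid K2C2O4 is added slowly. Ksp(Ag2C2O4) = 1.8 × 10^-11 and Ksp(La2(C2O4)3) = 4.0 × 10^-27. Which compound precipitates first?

La2(C2O4)3

Precipitation of each salt starts when its ion product equals its Ksp.
For Ag2C2O4: 1.8 × 10^-11 = (0.0083)^2 × [C2O4^2-]  ⇒  [C2O4^2-] = 2.6 × 10^-7 M.
For La2(C2O4)3: 4.0 × 10^-27 = (0.049)^2 × [C2O4^2-]^3  ⇒  [C2O4^2-] = 1.2 x 10^-8 M.
The salt with the lower threshold [C2O4^2-] precipitates first: La2(C2O4)3.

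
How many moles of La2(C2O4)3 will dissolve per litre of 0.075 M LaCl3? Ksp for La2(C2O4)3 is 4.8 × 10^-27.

La2(C2O4)3(s) <=> 2 La^3+(aq) + 3 C2O4^2-(aq)
Ksp = [La^3+]^2[C2O4^2-]^3
Let s = moles of La2(C2O4)3 that dissolve per litre. [La^3+] = 0.075 + 2s ≈ 0.075, [C2O4^2-] = 3s (Ksp is small, so little additional dissolves).
Ksp ≈ (0.075)^2 × (3s)^3
s = 3.2 × 10^-9 M
Check: 2s = 6.3 x 10^-9 ≪ 0.075, so the approximation is valid.

s = 3.2e-9 M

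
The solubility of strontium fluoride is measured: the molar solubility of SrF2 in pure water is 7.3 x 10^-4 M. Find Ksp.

SrF2(s) ⇌ Sr^2+(aq) + 2 F^-(aq)
For each mole of SrF2 that dissolves: [Sr^2+] = s, [F^-] = 2s.
Ksp = [Sr^2+][F^-]^2
Ksp = s(2s)^2 = 4s^3
With s = 7.3 × 10^-4: Ksp = 1.6 × 10^-9

1.6 x 10^-9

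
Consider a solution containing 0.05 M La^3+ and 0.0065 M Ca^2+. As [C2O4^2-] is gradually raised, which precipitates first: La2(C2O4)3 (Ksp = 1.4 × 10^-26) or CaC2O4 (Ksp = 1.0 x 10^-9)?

La2(C2O4)3

Each salt begins to precipitate when Q = Ksp, i.e. when [C2O4^2-] reaches its threshold.
For La2(C2O4)3: 1.4 × 10^-26 = (0.05)^2 × [C2O4^2-]^3  ⇒  [C2O4^2-] = 1.8 x 10^-8 M.
For CaC2O4: 1.0 x 10^-9 = 0.0065 × [C2O4^2-]  ⇒  [C2O4^2-] = 1.5 × 10^-7 M.
The salt with the lower threshold [C2O4^2-] precipitates first: La2(C2O4)3.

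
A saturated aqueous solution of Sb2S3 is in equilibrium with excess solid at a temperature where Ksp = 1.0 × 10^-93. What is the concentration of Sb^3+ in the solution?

2.0 x 10^-19 M

Sb2S3(s) ⇌ 2 Sb^3+ + 3 S^2-
Ksp = [Sb^3+]^2[S^2-]^3
With molar solubility s: [Sb^3+] = 2s, [S^2-] = 3s.
Ksp = (2s)^2(3s)^3 = 108s^5
s = (1.0 × 10^-93 / 108)^(1/5) = 9.85 × 10^-20 M
[Sb^3+] = 2s = 2.0 x 10^-19 M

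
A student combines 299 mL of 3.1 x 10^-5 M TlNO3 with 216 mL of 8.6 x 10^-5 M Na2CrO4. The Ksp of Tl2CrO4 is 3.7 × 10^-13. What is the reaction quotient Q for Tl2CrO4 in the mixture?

Total volume = 299 + 216 = 515 mL.
[Tl^+] = 3.1 x 10^-5 × (299/515) = 1.80 × 10^-5 M
[CrO4^2-] = 8.6 × 10^-5 × (216/515) = 3.61 × 10^-5 M
Tl2CrO4(s) <=> 2 Tl^+ + CrO4^2-, so Q = [Tl^+]^2[CrO4^2-]
Q = (1.80 × 10^-5)^2(3.61 × 10^-5) = 1.2 × 10^-14
Q < Ksp, so no precipitate of Tl2CrO4 forms.

1.2e-14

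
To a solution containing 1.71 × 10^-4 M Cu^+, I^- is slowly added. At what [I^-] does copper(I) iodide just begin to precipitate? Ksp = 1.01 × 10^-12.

CuI(s) ⇌ Cu^+(aq) + I^-(aq)
Ksp = [Cu^+][I^-]
Precipitation begins when Q = Ksp. With [Cu^+] = 1.71 × 10^-4 M:
1.01 × 10^-12 = (1.71 × 10^-4) × [I^-]
[I^-] = (1.01 × 10^-12 / 1.71 x 10^-4) = 5.91 x 10^-9 M

5.91 × 10^-9 M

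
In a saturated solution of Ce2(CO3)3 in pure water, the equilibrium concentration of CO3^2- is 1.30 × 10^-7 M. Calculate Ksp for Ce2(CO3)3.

Ce2(CO3)3(s) ⇌ 2 Ce^3+ + 3 CO3^2-
Stoichiometry gives [Ce^3+] = (2/3)[CO3^2-] = 8.667 × 10^-8 M.
Ksp = [Ce^3+]^2[CO3^2-]^3
Ksp = (8.667 × 10^-8)^2 × (1.30 × 10^-7)^3 = 1.65 × 10^-35

Ksp = 1.65 x 10^-35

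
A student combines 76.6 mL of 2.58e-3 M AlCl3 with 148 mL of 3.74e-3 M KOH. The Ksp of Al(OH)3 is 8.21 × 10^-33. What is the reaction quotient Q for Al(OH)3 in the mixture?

1.32 × 10^-11

Total volume = 76.6 + 148 = 224.6 mL.
[Al^3+] = 2.58 × 10^-3 × (76.6/224.6) = 8.799 × 10^-4 M
[OH^-] = 3.74 x 10^-3 × (148/224.6) = 2.464 x 10^-3 M
Al(OH)3(s) ⇌ Al^3+(aq) + 3 OH^-(aq), so Q = [Al^3+][OH^-]^3
Q = (8.799 × 10^-4)(2.464 × 10^-3)^3 = 1.32 × 10^-11
Q > Ksp, so Al(OH)3 will precipitate.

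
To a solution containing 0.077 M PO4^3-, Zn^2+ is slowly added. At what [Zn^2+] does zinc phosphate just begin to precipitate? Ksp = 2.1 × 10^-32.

[Zn^2+] = 1.5 × 10^-10 M

Zn3(PO4)2(s) <=> 3 Zn^2+(aq) + 2 PO4^3-(aq)
Ksp = [Zn^2+]^3[PO4^3-]^2
Precipitation begins when Q = Ksp. With [PO4^3-] = 0.077 M:
2.1 × 10^-32 = (0.077)^2 × [Zn^2+]^3
[Zn^2+] = (2.1 × 10^-32 / 5.93 × 10^-3)^(1/3) = 1.5 × 10^-10 M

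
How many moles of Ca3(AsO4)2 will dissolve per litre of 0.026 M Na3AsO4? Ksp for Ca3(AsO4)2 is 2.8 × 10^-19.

2.5 x 10^-6 M

Ca3(AsO4)2(s) ⇌ 3 Ca^2+ + 2 AsO4^3-
Ksp = [Ca^2+]^3[AsO4^3-]^2
Let s = moles of Ca3(AsO4)2 that dissolve per litre. [Ca^2+] = 3s, [AsO4^3-] = 0.026 + 2s ≈ 0.026 (since AsO4^3- from Na3AsO4 dominates).
Ksp ≈ (3s)^3 × (0.026)^2
s = 2.5 × 10^-6 M
Check: 2s = 5.0 × 10^-6 ≪ 0.026, so the approximation is valid.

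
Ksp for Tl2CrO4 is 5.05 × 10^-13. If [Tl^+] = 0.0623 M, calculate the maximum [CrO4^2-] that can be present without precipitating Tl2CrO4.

Tl2CrO4(s) ⇌ 2 Tl^+ + CrO4^2-
Ksp = [Tl^+]^2[CrO4^2-]
Precipitation begins when Q = Ksp. With [Tl^+] = 0.0623 M:
5.05 × 10^-13 = (0.0623)^2 × [CrO4^2-]
[CrO4^2-] = (5.05 × 10^-13 / 3.881 × 10^-3) = 1.30 × 10^-10 M

[CrO4^2-] = 1.30e-10 M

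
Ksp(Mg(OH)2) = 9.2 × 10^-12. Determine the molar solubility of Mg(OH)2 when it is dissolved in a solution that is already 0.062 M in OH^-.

s = 2.4e-9 M

Mg(OH)2(s) ⇌ Mg^2+ + 2 OH^-
Ksp = [Mg^2+][OH^-]^2
Let s = moles of Mg(OH)2 that dissolve per litre. [Mg^2+] = s, [OH^-] = 0.062 + 2s ≈ 0.062 (since the OH^- already present dominates).
Ksp ≈ s × (0.062)^2
s = 2.4 × 10^-9 M
Check: 2s = 4.8 × 10^-9 ≪ 0.062, so the approximation is valid.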